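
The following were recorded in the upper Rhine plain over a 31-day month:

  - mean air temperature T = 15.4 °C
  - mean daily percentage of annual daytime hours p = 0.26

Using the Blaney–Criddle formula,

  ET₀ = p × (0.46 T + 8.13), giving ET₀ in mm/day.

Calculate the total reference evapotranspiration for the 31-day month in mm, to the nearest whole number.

123 mm

ET₀ = 0.26 × (0.46 × 15.4 + 8.13) = 0.26 × 15.214 = 3.9556 mm/d
Monthly total = 3.9556 × 31 = 122.624 mm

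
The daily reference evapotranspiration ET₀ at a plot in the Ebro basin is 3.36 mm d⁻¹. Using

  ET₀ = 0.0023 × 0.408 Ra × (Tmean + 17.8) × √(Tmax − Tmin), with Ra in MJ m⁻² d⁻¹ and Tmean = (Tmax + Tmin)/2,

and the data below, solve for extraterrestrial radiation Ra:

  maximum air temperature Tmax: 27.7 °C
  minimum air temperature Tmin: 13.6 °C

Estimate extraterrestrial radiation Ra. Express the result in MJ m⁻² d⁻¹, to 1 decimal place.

Tmean = (27.7+13.6)/2 = 20.65 °C; ΔT = 14.1
Ra = ET₀ / [0.0023 × 0.408 × (Tmean+17.8) × √ΔT]
   = 3.36 / (0.0023 × 0.408 × 38.45 × 3.7550) = 24.800 MJ m⁻² d⁻¹

24.8 MJ m⁻² d⁻¹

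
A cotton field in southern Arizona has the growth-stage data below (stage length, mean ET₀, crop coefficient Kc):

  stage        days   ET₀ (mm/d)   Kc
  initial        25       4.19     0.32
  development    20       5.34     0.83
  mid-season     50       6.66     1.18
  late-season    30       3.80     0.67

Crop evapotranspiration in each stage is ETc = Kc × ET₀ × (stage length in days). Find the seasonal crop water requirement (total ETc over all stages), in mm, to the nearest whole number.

591 mm

initial: 0.32 × 4.19 × 25 = 33.52 mm
development: 0.83 × 5.34 × 20 = 88.64 mm
mid-season: 1.18 × 6.66 × 50 = 392.94 mm
late-season: 0.67 × 3.80 × 30 = 76.38 mm
Seasonal total = 591.48 mm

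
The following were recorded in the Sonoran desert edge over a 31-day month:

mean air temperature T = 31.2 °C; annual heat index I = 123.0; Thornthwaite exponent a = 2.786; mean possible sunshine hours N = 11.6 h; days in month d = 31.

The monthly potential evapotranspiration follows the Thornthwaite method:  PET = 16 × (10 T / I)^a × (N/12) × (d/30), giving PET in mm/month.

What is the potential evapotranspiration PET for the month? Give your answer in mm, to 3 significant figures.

214 mm

10T/I = 10 × 31.2 / 123.0 = 2.5366
(10T/I)^a = 2.5366^2.786 = 13.3735
Uncorrected PET = 16 × 13.3735 = 213.976 mm
Correction = (N/12)(d/30) = (11.6/12)(31/30) = 0.9989
PET = 213.976 × 0.9989 = 213.741 mm/month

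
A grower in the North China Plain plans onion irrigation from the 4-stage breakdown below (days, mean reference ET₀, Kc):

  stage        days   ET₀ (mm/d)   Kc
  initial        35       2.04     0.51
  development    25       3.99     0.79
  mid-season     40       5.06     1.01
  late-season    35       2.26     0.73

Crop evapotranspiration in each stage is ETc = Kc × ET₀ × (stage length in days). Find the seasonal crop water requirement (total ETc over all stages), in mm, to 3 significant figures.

initial: 0.51 × 2.04 × 35 = 36.41 mm
development: 0.79 × 3.99 × 25 = 78.80 mm
mid-season: 1.01 × 5.06 × 40 = 204.42 mm
late-season: 0.73 × 2.26 × 35 = 57.74 mm
Seasonal total = 377.37 mm

377 mm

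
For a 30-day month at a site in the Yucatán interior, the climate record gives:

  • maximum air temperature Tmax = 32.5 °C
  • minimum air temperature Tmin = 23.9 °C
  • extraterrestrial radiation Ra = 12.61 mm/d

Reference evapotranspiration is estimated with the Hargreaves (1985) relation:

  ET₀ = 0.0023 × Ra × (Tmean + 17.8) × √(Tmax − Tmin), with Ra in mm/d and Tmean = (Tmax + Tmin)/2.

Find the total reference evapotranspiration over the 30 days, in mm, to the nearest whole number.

Tmean = (32.5 + 23.9)/2 = 28.20 °C
ET₀ = 0.0023 × 12.61 × (28.20 + 17.8) × √8.6 = 0.0023 × 12.61 × 46.00 × 2.9326 = 3.9125 mm/d
Over 30 days: 3.9125 × 30 = 117.375 mm

117 mm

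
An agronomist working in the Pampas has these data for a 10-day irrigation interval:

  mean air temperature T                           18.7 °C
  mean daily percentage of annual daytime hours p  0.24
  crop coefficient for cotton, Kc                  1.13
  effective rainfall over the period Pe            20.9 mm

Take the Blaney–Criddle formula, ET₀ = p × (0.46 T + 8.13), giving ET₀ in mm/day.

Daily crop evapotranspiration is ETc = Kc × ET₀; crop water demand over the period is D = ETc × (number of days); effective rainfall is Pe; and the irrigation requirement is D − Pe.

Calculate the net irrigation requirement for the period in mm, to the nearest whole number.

24 mm

ET₀ = 0.24 × (0.46 × 18.7 + 8.13) = 0.24 × 16.732 = 4.0157 mm/d
ETc = Kc × ET₀ = 1.13 × 4.0157 = 4.5377 mm/d
Crop demand D = ETc × 10 d = 4.5377 × 10 = 45.377 mm
D − Pe = 45.377 − 20.9 = 24.477 mm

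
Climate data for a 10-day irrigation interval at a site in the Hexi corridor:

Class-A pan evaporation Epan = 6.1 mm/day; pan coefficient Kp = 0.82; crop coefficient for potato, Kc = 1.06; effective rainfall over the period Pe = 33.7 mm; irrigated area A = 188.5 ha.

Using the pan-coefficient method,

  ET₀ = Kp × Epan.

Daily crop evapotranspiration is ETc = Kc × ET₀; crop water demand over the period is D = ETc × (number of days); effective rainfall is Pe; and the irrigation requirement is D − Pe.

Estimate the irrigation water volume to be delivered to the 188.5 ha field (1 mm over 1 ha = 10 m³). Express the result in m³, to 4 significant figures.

ET₀ = 0.82 × 6.1 = 5.0020 mm/d
ETc = Kc × ET₀ = 1.06 × 5.0020 = 5.3021 mm/d
Crop demand D = ETc × 10 d = 5.3021 × 10 = 53.021 mm
D − Pe = 53.021 − 33.7 = 19.321 mm
Volume = 19.321 mm × 188.5 ha × 10 = 36420.1 m³

36420 m³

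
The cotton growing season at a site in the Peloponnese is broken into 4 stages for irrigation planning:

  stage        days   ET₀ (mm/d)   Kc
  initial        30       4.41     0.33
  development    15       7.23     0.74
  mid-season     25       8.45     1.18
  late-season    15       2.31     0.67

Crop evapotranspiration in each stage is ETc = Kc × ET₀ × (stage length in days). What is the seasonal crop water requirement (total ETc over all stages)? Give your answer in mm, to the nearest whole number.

initial: 0.33 × 4.41 × 30 = 43.66 mm
development: 0.74 × 7.23 × 15 = 80.25 mm
mid-season: 1.18 × 8.45 × 25 = 249.28 mm
late-season: 0.67 × 2.31 × 15 = 23.22 mm
Seasonal total = 396.41 mm

396 mm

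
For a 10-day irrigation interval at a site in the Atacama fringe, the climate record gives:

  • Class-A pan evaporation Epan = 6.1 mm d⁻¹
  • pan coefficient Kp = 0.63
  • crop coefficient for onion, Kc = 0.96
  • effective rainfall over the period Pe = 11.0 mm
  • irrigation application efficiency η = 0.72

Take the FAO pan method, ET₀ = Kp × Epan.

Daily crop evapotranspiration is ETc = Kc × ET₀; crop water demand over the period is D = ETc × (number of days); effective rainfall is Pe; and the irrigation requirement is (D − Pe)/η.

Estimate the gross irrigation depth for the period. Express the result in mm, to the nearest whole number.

ET₀ = 0.63 × 6.1 = 3.8430 mm/d
ETc = Kc × ET₀ = 0.96 × 3.8430 = 3.6893 mm/d
Crop demand D = ETc × 10 d = 3.6893 × 10 = 36.893 mm
D − Pe = 36.893 − 11.0 = 25.893 mm
Gross irrigation = 25.893 / 0.72 = 35.963 mm

36 mm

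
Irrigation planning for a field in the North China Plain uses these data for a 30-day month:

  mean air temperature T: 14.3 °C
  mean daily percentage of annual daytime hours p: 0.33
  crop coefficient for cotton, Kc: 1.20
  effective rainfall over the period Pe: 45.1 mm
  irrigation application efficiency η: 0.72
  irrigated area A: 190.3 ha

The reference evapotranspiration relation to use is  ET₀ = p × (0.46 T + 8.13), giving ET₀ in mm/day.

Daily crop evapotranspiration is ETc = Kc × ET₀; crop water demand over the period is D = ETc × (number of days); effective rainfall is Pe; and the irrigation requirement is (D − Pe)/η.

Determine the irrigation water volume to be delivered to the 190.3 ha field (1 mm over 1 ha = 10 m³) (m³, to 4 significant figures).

342600 m³

ET₀ = 0.33 × (0.46 × 14.3 + 8.13) = 0.33 × 14.708 = 4.8536 mm/d
ETc = Kc × ET₀ = 1.20 × 4.8536 = 5.8243 mm/d
Crop demand D = ETc × 30 d = 5.8243 × 30 = 174.729 mm
D − Pe = 174.729 − 45.1 = 129.629 mm
Gross irrigation = 129.629 / 0.72 = 180.040 mm
Volume = 180.040 mm × 190.3 ha × 10 = 342616.1 m³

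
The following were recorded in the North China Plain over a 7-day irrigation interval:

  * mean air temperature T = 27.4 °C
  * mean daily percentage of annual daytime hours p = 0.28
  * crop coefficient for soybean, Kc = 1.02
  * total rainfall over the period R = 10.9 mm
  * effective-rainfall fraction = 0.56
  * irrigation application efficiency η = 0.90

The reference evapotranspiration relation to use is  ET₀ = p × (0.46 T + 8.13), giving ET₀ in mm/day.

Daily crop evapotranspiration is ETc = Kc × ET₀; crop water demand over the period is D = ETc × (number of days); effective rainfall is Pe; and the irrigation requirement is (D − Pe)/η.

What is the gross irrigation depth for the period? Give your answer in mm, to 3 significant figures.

39.3 mm

ET₀ = 0.28 × (0.46 × 27.4 + 8.13) = 0.28 × 20.734 = 5.8055 mm/d
ETc = Kc × ET₀ = 1.02 × 5.8055 = 5.9216 mm/d
Crop demand D = ETc × 7 d = 5.9216 × 7 = 41.451 mm
Pe = 0.56 × 10.9 = 6.104 mm
D − Pe = 41.451 − 6.104 = 35.347 mm
Gross irrigation = 35.347 / 0.90 = 39.274 mm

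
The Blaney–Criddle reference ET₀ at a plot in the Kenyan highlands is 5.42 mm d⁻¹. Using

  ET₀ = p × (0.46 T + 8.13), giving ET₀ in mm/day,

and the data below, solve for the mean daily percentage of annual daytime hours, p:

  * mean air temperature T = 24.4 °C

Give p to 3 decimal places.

0.280

p = ET₀ / (0.46 T + 8.13) = 5.42 / (0.46 × 24.4 + 8.13) = 5.42 / 19.354 = 0.2800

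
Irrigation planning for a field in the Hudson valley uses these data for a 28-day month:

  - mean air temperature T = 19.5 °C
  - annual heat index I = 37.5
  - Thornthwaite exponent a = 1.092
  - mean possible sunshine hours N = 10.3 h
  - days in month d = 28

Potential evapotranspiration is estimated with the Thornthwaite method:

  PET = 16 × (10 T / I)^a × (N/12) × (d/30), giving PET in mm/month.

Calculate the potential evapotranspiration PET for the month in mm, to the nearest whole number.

10T/I = 10 × 19.5 / 37.5 = 5.2000
(10T/I)^a = 5.2000^1.092 = 6.0517
Uncorrected PET = 16 × 6.0517 = 96.827 mm
Correction = (N/12)(d/30) = (10.3/12)(28/30) = 0.8011
PET = 96.827 × 0.8011 = 77.568 mm/month

78 mm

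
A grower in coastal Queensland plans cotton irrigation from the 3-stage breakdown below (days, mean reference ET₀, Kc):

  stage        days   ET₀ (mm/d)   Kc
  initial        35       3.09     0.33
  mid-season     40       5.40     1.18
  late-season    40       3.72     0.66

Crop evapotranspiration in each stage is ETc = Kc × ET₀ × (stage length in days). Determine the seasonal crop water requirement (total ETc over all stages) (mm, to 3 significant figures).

initial: 0.33 × 3.09 × 35 = 35.69 mm
mid-season: 1.18 × 5.40 × 40 = 254.88 mm
late-season: 0.66 × 3.72 × 40 = 98.21 mm
Seasonal total = 388.78 mm

389 mm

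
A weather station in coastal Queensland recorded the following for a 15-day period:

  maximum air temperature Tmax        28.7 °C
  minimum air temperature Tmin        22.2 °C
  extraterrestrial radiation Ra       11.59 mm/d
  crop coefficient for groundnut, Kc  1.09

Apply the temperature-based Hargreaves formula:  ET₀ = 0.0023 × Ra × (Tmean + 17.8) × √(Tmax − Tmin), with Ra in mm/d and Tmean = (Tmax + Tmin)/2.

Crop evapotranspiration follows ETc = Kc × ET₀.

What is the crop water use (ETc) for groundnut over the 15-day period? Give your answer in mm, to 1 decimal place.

48.1 mm

Tmean = (28.7 + 22.2)/2 = 25.45 °C
ET₀ = 0.0023 × 11.59 × (25.45 + 17.8) × √6.5 = 0.0023 × 11.59 × 43.25 × 2.5495 = 2.9394 mm/d
ETc = Kc × ET₀ = 1.09 × 2.9394 = 3.2039 mm/d
Over 15 days: 3.2039 × 15 = 48.059 mm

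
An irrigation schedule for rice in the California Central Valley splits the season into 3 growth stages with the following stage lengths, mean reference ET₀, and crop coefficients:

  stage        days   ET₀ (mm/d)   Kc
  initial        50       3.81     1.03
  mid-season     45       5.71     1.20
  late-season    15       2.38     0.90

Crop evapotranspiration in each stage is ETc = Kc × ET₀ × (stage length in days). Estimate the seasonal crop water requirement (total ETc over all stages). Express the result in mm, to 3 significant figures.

537 mm

initial: 1.03 × 3.81 × 50 = 196.22 mm
mid-season: 1.20 × 5.71 × 45 = 308.34 mm
late-season: 0.90 × 2.38 × 15 = 32.13 mm
Seasonal total = 536.69 mm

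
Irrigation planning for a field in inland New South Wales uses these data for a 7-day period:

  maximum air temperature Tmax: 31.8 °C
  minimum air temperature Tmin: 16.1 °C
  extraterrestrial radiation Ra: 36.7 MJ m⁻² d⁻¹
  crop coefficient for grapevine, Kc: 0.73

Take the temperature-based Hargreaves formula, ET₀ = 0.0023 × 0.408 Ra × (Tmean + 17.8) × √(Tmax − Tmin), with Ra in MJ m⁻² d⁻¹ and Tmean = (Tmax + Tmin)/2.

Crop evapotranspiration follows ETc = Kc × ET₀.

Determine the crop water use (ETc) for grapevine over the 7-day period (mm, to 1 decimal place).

Tmean = (31.8 + 16.1)/2 = 23.95 °C
0.408 Ra = 0.408 × 36.7 = 14.9736 mm/d equivalent
ET₀ = 0.0023 × 14.9736 × (23.95 + 17.8) × √15.7 = 0.0023 × 14.9736 × 41.75 × 3.9623 = 5.6972 mm/d
ETc = Kc × ET₀ = 0.73 × 5.6972 = 4.1590 mm/d
Over 7 days: 4.1590 × 7 = 29.113 mm

29.1 mm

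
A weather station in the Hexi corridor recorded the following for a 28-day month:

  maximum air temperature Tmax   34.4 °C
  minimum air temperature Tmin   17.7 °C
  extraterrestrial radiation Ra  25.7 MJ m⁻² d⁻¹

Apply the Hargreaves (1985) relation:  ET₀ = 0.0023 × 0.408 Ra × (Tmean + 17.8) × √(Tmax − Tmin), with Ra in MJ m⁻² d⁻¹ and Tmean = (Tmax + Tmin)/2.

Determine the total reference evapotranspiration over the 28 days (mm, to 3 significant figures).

Tmean = (34.4 + 17.7)/2 = 26.05 °C
0.408 Ra = 0.408 × 25.7 = 10.4856 mm/d equivalent
ET₀ = 0.0023 × 10.4856 × (26.05 + 17.8) × √16.7 = 0.0023 × 10.4856 × 43.85 × 4.0866 = 4.3217 mm/d
Over 28 days: 4.3217 × 28 = 121.008 mm

121 mm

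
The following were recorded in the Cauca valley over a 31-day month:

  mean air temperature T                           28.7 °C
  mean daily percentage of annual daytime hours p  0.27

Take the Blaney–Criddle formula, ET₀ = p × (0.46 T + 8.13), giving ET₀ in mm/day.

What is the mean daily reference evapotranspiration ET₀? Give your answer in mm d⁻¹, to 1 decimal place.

5.8 mm d⁻¹

ET₀ = 0.27 × (0.46 × 28.7 + 8.13) = 0.27 × 21.332 = 5.7596 mm/d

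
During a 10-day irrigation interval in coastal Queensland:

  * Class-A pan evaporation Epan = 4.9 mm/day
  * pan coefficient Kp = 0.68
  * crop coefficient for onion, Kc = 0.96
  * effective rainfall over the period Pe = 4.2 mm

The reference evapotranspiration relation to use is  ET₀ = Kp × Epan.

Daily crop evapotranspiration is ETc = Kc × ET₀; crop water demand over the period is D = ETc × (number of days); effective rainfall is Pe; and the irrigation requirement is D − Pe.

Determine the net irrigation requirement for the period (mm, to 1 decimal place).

27.8 mm

ET₀ = 0.68 × 4.9 = 3.3320 mm/d
ETc = Kc × ET₀ = 0.96 × 3.3320 = 3.1987 mm/d
Crop demand D = ETc × 10 d = 3.1987 × 10 = 31.987 mm
D − Pe = 31.987 − 4.2 = 27.787 mm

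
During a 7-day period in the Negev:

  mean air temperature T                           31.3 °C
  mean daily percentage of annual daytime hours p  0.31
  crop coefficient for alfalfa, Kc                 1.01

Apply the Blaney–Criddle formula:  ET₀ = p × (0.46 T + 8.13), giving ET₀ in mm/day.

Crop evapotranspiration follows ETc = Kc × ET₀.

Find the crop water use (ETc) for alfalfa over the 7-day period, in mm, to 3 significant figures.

ET₀ = 0.31 × (0.46 × 31.3 + 8.13) = 0.31 × 22.528 = 6.9837 mm/d
ETc = Kc × ET₀ = 1.01 × 6.9837 = 7.0535 mm/d
Over 7 days: 7.0535 × 7 = 49.375 mm

49.4 mm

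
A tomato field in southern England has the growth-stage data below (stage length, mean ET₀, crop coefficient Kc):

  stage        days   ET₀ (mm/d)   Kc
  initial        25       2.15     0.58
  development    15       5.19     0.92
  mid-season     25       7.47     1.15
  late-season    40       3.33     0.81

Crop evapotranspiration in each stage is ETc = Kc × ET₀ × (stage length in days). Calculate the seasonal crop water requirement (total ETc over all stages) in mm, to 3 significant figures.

initial: 0.58 × 2.15 × 25 = 31.18 mm
development: 0.92 × 5.19 × 15 = 71.62 mm
mid-season: 1.15 × 7.47 × 25 = 214.76 mm
late-season: 0.81 × 3.33 × 40 = 107.89 mm
Seasonal total = 425.45 mm

425 mm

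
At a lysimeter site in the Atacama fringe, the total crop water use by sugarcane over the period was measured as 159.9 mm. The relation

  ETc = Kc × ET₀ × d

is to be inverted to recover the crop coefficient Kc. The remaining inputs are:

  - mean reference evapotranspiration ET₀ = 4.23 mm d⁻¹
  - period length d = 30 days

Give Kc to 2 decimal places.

1.26

ETc = Kc × ET₀ × d  ⇒  Kc = ETc / (ET₀ × d)
Kc = 159.9 / (4.23 × 30) = 159.9 / 126.90 = 1.2600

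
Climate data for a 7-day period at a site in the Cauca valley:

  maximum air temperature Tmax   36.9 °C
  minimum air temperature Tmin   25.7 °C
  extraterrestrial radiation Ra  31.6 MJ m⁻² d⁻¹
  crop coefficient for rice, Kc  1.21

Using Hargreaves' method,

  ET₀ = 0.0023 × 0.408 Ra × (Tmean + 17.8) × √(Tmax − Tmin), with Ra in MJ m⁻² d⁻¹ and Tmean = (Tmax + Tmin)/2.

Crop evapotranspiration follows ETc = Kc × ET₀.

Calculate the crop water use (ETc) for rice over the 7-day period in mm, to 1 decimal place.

41.3 mm

Tmean = (36.9 + 25.7)/2 = 31.30 °C
0.408 Ra = 0.408 × 31.6 = 12.8928 mm/d equivalent
ET₀ = 0.0023 × 12.8928 × (31.30 + 17.8) × √11.2 = 0.0023 × 12.8928 × 49.10 × 3.3466 = 4.8726 mm/d
ETc = Kc × ET₀ = 1.21 × 4.8726 = 5.8958 mm/d
Over 7 days: 5.8958 × 7 = 41.271 mm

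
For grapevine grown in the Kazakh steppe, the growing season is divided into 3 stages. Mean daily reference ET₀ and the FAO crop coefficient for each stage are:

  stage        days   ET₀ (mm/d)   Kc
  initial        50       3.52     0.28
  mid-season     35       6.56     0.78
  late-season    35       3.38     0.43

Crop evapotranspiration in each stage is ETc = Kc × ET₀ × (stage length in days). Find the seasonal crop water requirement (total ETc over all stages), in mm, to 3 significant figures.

initial: 0.28 × 3.52 × 50 = 49.28 mm
mid-season: 0.78 × 6.56 × 35 = 179.09 mm
late-season: 0.43 × 3.38 × 35 = 50.87 mm
Seasonal total = 279.24 mm

279 mm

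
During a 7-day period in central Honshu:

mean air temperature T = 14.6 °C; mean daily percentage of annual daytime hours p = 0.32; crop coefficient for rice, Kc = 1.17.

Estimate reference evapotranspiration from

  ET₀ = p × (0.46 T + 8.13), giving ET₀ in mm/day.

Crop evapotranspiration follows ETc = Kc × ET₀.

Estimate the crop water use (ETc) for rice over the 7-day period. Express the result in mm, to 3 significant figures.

ET₀ = 0.32 × (0.46 × 14.6 + 8.13) = 0.32 × 14.846 = 4.7507 mm/d
ETc = Kc × ET₀ = 1.17 × 4.7507 = 5.5583 mm/d
Over 7 days: 5.5583 × 7 = 38.908 mm

38.9 mm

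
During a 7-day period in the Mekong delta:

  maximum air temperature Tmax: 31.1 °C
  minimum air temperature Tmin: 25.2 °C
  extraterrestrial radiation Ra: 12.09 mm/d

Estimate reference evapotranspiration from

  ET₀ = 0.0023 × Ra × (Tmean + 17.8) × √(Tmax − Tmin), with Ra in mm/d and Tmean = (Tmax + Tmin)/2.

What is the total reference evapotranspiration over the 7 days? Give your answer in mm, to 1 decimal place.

Tmean = (31.1 + 25.2)/2 = 28.15 °C
ET₀ = 0.0023 × 12.09 × (28.15 + 17.8) × √5.9 = 0.0023 × 12.09 × 45.95 × 2.4290 = 3.1036 mm/d
Over 7 days: 3.1036 × 7 = 21.725 mm

21.7 mm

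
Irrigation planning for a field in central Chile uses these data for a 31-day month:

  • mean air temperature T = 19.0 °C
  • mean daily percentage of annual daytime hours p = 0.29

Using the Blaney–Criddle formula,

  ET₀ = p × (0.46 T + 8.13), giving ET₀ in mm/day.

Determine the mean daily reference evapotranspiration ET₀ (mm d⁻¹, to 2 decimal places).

ET₀ = 0.29 × (0.46 × 19.0 + 8.13) = 0.29 × 16.870 = 4.8923 mm/d

4.89 mm d⁻¹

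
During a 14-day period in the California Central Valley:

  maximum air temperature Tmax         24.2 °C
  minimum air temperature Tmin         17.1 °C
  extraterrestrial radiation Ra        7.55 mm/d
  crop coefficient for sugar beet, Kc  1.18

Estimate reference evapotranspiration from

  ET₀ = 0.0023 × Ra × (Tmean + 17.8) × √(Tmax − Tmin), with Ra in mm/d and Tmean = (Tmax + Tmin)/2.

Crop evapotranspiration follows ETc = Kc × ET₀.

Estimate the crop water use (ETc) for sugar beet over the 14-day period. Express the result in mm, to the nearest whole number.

Tmean = (24.2 + 17.1)/2 = 20.65 °C
ET₀ = 0.0023 × 7.55 × (20.65 + 17.8) × √7.1 = 0.0023 × 7.55 × 38.45 × 2.6646 = 1.7791 mm/d
ETc = Kc × ET₀ = 1.18 × 1.7791 = 2.0993 mm/d
Over 14 days: 2.0993 × 14 = 29.390 mm

29 mm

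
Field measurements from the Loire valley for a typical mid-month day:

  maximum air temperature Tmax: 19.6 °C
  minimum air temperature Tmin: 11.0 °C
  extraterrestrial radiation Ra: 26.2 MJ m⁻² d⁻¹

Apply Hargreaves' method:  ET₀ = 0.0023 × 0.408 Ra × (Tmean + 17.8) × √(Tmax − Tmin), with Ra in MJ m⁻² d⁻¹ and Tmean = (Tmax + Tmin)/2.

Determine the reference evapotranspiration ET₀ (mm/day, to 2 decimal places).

2.39 mm/day

Tmean = (19.6 + 11.0)/2 = 15.30 °C
0.408 Ra = 0.408 × 26.2 = 10.6896 mm/d equivalent
ET₀ = 0.0023 × 10.6896 × (15.30 + 17.8) × √8.6 = 0.0023 × 10.6896 × 33.10 × 2.9326 = 2.3865 mm/d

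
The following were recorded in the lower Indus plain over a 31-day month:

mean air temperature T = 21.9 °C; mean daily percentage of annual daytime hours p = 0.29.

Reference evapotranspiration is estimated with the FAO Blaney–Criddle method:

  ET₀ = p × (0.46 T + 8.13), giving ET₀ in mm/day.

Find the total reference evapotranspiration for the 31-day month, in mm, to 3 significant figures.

164 mm

ET₀ = 0.29 × (0.46 × 21.9 + 8.13) = 0.29 × 18.204 = 5.2792 mm/d
Monthly total = 5.2792 × 31 = 163.655 mm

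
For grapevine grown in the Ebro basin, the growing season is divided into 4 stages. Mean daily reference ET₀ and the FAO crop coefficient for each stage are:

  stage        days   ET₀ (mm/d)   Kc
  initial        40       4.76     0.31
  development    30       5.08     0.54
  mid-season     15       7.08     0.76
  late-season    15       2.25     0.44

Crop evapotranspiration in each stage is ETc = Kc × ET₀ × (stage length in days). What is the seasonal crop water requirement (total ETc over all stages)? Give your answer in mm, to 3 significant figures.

initial: 0.31 × 4.76 × 40 = 59.02 mm
development: 0.54 × 5.08 × 30 = 82.30 mm
mid-season: 0.76 × 7.08 × 15 = 80.71 mm
late-season: 0.44 × 2.25 × 15 = 14.85 mm
Seasonal total = 236.88 mm

237 mm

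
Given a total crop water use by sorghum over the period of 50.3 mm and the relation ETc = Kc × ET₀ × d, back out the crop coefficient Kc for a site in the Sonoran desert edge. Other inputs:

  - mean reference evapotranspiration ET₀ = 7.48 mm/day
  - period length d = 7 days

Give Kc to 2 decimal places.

0.96

ETc = Kc × ET₀ × d  ⇒  Kc = ETc / (ET₀ × d)
Kc = 50.3 / (7.48 × 7) = 50.3 / 52.36 = 0.9607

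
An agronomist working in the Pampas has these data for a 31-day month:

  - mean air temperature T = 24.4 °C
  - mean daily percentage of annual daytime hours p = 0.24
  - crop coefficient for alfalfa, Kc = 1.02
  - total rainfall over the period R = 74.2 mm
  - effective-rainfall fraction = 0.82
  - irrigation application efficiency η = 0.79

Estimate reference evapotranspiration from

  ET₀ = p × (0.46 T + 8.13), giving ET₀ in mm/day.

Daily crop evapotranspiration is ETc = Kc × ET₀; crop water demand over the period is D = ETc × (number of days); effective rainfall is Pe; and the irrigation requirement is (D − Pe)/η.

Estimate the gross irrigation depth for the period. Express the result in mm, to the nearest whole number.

ET₀ = 0.24 × (0.46 × 24.4 + 8.13) = 0.24 × 19.354 = 4.6450 mm/d
ETc = Kc × ET₀ = 1.02 × 4.6450 = 4.7379 mm/d
Crop demand D = ETc × 31 d = 4.7379 × 31 = 146.875 mm
Pe = 0.82 × 74.2 = 60.844 mm
D − Pe = 146.875 − 60.844 = 86.031 mm
Gross irrigation = 86.031 / 0.79 = 108.900 mm

109 mm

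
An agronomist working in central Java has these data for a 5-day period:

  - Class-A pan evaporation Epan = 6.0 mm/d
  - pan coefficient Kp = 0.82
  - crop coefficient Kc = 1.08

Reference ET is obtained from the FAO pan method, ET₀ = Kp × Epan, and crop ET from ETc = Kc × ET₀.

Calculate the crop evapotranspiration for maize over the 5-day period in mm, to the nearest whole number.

27 mm

ET₀ = 0.82 × 6.0 = 4.9200 mm/d
ETc = Kc × ET₀ = 1.08 × 4.9200 = 5.3136 mm/d
Over 5 days: 5.3136 × 5 = 26.568 mm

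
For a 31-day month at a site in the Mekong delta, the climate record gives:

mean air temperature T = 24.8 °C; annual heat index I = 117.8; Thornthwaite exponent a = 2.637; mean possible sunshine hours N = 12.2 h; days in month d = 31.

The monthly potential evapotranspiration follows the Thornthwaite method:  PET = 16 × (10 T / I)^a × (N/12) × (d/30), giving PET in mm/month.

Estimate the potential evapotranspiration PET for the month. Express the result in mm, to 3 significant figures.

10T/I = 10 × 24.8 / 117.8 = 2.1053
(10T/I)^a = 2.1053^2.637 = 7.1216
Uncorrected PET = 16 × 7.1216 = 113.946 mm
Correction = (N/12)(d/30) = (12.2/12)(31/30) = 1.0506
PET = 113.946 × 1.0506 = 119.712 mm/month

120 mm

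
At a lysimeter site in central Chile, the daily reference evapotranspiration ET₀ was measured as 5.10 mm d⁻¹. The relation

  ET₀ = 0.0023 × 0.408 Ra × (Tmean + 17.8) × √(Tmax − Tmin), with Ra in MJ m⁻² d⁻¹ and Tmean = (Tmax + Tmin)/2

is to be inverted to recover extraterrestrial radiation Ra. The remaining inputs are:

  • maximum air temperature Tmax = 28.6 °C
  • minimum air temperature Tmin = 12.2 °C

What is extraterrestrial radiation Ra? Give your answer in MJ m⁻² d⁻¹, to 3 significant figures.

Tmean = (28.6+12.2)/2 = 20.40 °C; ΔT = 16.4
Ra = ET₀ / [0.0023 × 0.408 × (Tmean+17.8) × √ΔT]
   = 5.10 / (0.0023 × 0.408 × 38.20 × 4.0497) = 35.131 MJ m⁻² d⁻¹

35.1 MJ m⁻² d⁻¹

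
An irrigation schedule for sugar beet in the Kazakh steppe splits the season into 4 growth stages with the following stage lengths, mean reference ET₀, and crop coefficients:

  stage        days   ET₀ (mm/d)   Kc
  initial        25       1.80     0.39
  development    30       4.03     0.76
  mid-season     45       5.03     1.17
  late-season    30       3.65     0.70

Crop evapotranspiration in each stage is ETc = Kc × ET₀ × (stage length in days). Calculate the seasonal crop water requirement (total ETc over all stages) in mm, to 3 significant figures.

initial: 0.39 × 1.80 × 25 = 17.55 mm
development: 0.76 × 4.03 × 30 = 91.88 mm
mid-season: 1.17 × 5.03 × 45 = 264.83 mm
late-season: 0.70 × 3.65 × 30 = 76.65 mm
Seasonal total = 450.91 mm

451 mm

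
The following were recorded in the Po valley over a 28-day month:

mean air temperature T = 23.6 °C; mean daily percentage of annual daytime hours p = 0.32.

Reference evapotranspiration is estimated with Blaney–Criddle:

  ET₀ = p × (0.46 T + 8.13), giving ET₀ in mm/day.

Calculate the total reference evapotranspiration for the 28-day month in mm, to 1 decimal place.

170.1 mm

ET₀ = 0.32 × (0.46 × 23.6 + 8.13) = 0.32 × 18.986 = 6.0755 mm/d
Monthly total = 6.0755 × 28 = 170.114 mm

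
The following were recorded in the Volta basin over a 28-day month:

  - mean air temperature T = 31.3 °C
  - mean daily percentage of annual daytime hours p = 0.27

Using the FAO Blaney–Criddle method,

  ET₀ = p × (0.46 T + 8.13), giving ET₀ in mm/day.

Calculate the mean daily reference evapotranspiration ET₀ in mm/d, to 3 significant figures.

6.08 mm/d

ET₀ = 0.27 × (0.46 × 31.3 + 8.13) = 0.27 × 22.528 = 6.0826 mm/d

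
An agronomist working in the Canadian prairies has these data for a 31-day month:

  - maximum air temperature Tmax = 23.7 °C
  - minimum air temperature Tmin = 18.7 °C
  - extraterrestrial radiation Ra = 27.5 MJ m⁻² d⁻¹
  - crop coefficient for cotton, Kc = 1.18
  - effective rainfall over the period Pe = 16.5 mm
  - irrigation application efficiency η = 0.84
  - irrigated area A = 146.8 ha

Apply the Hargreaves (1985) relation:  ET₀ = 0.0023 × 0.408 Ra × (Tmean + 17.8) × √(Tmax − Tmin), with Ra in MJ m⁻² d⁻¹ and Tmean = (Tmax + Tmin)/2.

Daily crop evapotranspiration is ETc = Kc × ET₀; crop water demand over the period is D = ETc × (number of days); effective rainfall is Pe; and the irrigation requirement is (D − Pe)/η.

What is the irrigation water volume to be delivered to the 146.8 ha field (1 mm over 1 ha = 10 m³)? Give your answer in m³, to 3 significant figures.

Tmean = (23.7 + 18.7)/2 = 21.20 °C
0.408 Ra = 0.408 × 27.5 = 11.2200 mm/d equivalent
ET₀ = 0.0023 × 11.2200 × (21.20 + 17.8) × √5.0 = 0.0023 × 11.2200 × 39.00 × 2.2361 = 2.2505 mm/d
ETc = Kc × ET₀ = 1.18 × 2.2505 = 2.6556 mm/d
Crop demand D = ETc × 31 d = 2.6556 × 31 = 82.324 mm
D − Pe = 82.324 − 16.5 = 65.824 mm
Gross irrigation = 65.824 / 0.84 = 78.362 mm
Volume = 78.362 mm × 146.8 ha × 10 = 115035.4 m³

115000 m³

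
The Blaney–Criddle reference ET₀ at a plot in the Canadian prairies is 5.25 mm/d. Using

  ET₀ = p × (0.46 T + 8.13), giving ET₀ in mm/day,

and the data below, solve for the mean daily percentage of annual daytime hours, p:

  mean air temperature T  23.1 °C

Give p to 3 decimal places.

p = ET₀ / (0.46 T + 8.13) = 5.25 / (0.46 × 23.1 + 8.13) = 5.25 / 18.756 = 0.2799

0.280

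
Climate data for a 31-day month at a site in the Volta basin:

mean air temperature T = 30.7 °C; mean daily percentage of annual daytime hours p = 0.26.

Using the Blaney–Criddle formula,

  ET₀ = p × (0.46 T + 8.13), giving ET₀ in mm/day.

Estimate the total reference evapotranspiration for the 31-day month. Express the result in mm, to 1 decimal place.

ET₀ = 0.26 × (0.46 × 30.7 + 8.13) = 0.26 × 22.252 = 5.7855 mm/d
Monthly total = 5.7855 × 31 = 179.351 mm

179.4 mm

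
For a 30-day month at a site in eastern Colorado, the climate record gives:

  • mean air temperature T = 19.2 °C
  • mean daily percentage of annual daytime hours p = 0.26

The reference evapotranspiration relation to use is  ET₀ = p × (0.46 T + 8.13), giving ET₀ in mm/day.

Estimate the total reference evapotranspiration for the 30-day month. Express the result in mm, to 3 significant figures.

ET₀ = 0.26 × (0.46 × 19.2 + 8.13) = 0.26 × 16.962 = 4.4101 mm/d
Monthly total = 4.4101 × 30 = 132.303 mm

132 mm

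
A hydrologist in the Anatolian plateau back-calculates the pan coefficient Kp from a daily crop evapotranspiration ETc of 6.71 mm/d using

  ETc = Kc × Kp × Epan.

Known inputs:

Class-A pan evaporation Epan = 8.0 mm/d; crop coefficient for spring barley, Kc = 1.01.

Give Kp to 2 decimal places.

ETc = Kc × Kp × Epan  ⇒  Kp = ETc / (Kc × Epan)
Kp = 6.71 / (1.01 × 8.0) = 6.71 / 8.080 = 0.8304

0.83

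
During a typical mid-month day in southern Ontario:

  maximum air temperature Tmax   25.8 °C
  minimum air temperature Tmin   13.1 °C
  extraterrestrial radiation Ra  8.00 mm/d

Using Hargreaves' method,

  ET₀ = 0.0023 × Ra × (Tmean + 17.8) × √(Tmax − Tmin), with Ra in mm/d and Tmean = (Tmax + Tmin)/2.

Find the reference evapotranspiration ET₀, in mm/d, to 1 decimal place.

Tmean = (25.8 + 13.1)/2 = 19.45 °C
ET₀ = 0.0023 × 8.00 × (19.45 + 17.8) × √12.7 = 0.0023 × 8.00 × 37.25 × 3.5637 = 2.4426 mm/d

2.4 mm/d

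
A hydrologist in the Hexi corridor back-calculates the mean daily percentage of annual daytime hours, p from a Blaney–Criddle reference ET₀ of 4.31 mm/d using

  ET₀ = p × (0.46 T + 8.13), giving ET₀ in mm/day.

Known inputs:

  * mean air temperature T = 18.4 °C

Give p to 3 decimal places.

0.260

p = ET₀ / (0.46 T + 8.13) = 4.31 / (0.46 × 18.4 + 8.13) = 4.31 / 16.594 = 0.2597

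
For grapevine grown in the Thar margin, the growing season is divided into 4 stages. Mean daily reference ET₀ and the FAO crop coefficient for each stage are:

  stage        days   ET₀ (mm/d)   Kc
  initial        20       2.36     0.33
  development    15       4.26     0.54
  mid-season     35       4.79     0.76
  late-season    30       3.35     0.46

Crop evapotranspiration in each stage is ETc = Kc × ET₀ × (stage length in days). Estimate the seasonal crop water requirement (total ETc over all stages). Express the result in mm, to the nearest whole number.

224 mm

initial: 0.33 × 2.36 × 20 = 15.58 mm
development: 0.54 × 4.26 × 15 = 34.51 mm
mid-season: 0.76 × 4.79 × 35 = 127.41 mm
late-season: 0.46 × 3.35 × 30 = 46.23 mm
Seasonal total = 223.73 mm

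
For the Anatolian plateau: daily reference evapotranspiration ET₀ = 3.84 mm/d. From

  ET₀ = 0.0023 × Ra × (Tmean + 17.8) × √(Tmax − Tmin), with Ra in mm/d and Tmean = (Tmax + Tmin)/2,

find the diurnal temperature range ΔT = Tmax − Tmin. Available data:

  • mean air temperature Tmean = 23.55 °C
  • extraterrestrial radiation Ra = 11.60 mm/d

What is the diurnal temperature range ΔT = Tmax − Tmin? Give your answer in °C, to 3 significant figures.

√ΔT = ET₀ / [0.0023 × Ra × (Tmean+17.8)] = 3.84 / (0.0023 × 11.60 × 41.35) = 3.4807
ΔT = 3.4807² = 12.115 °C

12.1 °C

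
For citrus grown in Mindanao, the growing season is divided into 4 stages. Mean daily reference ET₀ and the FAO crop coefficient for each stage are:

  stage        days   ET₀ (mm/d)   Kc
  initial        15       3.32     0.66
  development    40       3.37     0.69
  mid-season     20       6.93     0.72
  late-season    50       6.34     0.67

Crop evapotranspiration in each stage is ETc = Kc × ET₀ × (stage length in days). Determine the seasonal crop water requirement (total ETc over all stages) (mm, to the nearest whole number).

initial: 0.66 × 3.32 × 15 = 32.87 mm
development: 0.69 × 3.37 × 40 = 93.01 mm
mid-season: 0.72 × 6.93 × 20 = 99.79 mm
late-season: 0.67 × 6.34 × 50 = 212.39 mm
Seasonal total = 438.06 mm

438 mm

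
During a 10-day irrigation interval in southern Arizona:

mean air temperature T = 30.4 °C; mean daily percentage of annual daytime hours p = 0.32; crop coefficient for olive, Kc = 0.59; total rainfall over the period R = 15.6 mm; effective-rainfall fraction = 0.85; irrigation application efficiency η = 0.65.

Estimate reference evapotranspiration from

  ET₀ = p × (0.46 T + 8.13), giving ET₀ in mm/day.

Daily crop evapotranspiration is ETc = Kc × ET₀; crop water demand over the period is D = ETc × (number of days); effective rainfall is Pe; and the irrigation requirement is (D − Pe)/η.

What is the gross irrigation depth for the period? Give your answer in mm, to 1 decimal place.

43.8 mm

ET₀ = 0.32 × (0.46 × 30.4 + 8.13) = 0.32 × 22.114 = 7.0765 mm/d
ETc = Kc × ET₀ = 0.59 × 7.0765 = 4.1751 mm/d
Crop demand D = ETc × 10 d = 4.1751 × 10 = 41.751 mm
Pe = 0.85 × 15.6 = 13.260 mm
D − Pe = 41.751 − 13.260 = 28.491 mm
Gross irrigation = 28.491 / 0.65 = 43.832 mm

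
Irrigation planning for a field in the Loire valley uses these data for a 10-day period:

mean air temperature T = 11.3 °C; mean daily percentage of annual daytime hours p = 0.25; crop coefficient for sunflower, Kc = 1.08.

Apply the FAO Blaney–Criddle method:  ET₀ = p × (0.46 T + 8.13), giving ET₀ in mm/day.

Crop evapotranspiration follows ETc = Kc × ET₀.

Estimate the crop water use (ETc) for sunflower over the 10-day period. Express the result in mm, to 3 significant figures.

ET₀ = 0.25 × (0.46 × 11.3 + 8.13) = 0.25 × 13.328 = 3.3320 mm/d
ETc = Kc × ET₀ = 1.08 × 3.3320 = 3.5986 mm/d
Over 10 days: 3.5986 × 10 = 35.986 mm

36.0 mm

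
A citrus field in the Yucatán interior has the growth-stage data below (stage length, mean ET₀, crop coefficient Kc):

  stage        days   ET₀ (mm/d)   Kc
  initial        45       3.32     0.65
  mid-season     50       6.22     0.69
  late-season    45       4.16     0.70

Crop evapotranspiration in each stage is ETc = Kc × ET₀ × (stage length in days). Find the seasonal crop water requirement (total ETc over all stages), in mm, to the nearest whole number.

initial: 0.65 × 3.32 × 45 = 97.11 mm
mid-season: 0.69 × 6.22 × 50 = 214.59 mm
late-season: 0.70 × 4.16 × 45 = 131.04 mm
Seasonal total = 442.74 mm

443 mm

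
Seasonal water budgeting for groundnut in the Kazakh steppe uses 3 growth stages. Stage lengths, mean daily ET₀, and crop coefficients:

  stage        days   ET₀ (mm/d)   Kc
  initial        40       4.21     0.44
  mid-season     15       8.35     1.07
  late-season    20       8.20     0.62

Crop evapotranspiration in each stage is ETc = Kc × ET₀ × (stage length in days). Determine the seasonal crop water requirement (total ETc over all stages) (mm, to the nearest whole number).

initial: 0.44 × 4.21 × 40 = 74.10 mm
mid-season: 1.07 × 8.35 × 15 = 134.02 mm
late-season: 0.62 × 8.20 × 20 = 101.68 mm
Seasonal total = 309.80 mm

310 mm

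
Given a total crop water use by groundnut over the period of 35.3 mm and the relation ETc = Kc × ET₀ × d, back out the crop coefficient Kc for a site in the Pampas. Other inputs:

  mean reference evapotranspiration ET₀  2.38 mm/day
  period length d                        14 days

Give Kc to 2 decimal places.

ETc = Kc × ET₀ × d  ⇒  Kc = ETc / (ET₀ × d)
Kc = 35.3 / (2.38 × 14) = 35.3 / 33.32 = 1.0594

1.06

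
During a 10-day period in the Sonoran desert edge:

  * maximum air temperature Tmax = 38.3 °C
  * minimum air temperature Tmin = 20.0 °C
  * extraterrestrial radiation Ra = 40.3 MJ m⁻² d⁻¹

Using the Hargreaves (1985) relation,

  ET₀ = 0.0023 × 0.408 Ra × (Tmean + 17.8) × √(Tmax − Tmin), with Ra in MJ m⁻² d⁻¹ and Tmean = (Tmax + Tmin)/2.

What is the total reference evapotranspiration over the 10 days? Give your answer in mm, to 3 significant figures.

76.0 mm

Tmean = (38.3 + 20.0)/2 = 29.15 °C
0.408 Ra = 0.408 × 40.3 = 16.4424 mm/d equivalent
ET₀ = 0.0023 × 16.4424 × (29.15 + 17.8) × √18.3 = 0.0023 × 16.4424 × 46.95 × 4.2778 = 7.5954 mm/d
Over 10 days: 7.5954 × 10 = 75.954 mm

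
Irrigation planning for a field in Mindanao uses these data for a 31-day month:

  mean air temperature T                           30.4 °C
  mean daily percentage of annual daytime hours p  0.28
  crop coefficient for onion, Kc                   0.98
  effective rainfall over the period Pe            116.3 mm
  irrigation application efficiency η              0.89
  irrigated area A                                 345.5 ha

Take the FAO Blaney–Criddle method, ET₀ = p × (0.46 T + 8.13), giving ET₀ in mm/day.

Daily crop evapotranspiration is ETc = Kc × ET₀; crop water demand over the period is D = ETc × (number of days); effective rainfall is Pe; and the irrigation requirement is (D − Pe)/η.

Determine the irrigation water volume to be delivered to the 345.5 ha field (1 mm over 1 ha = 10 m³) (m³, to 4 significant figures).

278800 m³

ET₀ = 0.28 × (0.46 × 30.4 + 8.13) = 0.28 × 22.114 = 6.1919 mm/d
ETc = Kc × ET₀ = 0.98 × 6.1919 = 6.0681 mm/d
Crop demand D = ETc × 31 d = 6.0681 × 31 = 188.111 mm
D − Pe = 188.111 − 116.3 = 71.811 mm
Gross irrigation = 71.811 / 0.89 = 80.687 mm
Volume = 80.687 mm × 345.5 ha × 10 = 278773.6 m³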